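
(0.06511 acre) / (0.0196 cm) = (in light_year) 1.421e-10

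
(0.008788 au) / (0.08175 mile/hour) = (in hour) 9.993e+06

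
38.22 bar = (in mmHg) 2.867e+04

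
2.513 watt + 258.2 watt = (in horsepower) 0.3496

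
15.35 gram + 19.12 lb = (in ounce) 306.5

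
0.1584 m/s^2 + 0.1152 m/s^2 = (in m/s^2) 0.2736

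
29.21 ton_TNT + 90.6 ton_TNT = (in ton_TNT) 119.8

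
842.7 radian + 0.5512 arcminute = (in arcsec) 1.738e+08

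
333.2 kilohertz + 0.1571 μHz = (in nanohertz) 3.332e+14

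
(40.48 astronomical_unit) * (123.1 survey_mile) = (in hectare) 1.2e+14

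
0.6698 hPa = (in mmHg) 0.5024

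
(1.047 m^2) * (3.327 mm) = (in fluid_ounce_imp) 122.6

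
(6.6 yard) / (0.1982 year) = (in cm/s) 9.655e-05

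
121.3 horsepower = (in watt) 9.045e+04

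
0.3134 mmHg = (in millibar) 0.4178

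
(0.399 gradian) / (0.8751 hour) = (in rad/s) 1.989e-06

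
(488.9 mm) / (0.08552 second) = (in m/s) 5.717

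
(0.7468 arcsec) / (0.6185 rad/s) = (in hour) 1.626e-09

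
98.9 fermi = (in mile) 6.145e-17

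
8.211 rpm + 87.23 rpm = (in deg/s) 572.6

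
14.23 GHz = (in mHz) 1.423e+13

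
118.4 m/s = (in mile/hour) 264.9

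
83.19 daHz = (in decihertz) 8319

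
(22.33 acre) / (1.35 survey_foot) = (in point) 6.225e+08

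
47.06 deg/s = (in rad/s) 0.8214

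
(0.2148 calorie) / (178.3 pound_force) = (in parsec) 3.672e-20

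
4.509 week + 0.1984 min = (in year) 0.08647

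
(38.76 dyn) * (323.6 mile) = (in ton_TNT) 4.824e-08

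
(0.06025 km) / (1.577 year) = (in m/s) 1.211e-06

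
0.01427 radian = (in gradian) 0.9085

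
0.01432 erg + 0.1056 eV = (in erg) 0.01432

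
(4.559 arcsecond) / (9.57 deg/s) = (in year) 4.196e-12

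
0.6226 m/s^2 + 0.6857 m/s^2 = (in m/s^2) 1.308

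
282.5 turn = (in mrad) 1.775e+06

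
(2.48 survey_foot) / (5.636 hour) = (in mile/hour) 8.334e-05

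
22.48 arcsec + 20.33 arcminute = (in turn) 0.0009585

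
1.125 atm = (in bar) 1.14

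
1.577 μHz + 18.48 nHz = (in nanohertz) 1595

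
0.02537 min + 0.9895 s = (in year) 7.965e-08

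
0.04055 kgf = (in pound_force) 0.0894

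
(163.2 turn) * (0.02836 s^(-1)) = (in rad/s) 29.08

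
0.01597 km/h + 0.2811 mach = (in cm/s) 9572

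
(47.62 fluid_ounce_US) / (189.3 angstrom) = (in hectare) 7.439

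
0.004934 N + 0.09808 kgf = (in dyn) 9.668e+04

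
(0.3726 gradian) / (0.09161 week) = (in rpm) 1.009e-06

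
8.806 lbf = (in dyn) 3.917e+06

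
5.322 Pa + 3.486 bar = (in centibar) 348.6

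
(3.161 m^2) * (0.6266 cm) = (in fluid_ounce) 669.7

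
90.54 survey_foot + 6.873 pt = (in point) 7.823e+04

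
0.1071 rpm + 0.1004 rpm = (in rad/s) 0.02173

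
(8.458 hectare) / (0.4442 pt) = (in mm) 5.397e+11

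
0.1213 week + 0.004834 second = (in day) 0.8491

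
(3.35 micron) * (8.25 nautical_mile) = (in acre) 1.265e-05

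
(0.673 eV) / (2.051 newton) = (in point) 1.49e-16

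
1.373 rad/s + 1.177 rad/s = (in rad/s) 2.55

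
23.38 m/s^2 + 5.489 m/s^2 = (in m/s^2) 28.87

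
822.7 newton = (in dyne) 8.227e+07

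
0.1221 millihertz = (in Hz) 0.0001221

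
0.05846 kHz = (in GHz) 5.846e-08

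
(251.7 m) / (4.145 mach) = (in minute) 0.002972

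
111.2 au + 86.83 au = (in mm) 2.962e+16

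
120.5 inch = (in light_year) 3.235e-16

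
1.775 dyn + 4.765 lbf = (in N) 21.2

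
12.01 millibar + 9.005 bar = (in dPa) 9.017e+06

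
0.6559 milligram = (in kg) 6.559e-07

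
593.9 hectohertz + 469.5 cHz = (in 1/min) 3.564e+06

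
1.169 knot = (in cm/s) 60.14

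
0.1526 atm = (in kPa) 15.46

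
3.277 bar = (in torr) 2458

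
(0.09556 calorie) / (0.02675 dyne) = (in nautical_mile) 807.1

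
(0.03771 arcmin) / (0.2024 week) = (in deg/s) 5.134e-09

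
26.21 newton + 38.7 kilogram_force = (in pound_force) 91.21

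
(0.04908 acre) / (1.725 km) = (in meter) 0.1151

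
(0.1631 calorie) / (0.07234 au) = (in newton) 6.306e-11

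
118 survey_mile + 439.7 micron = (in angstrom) 1.899e+15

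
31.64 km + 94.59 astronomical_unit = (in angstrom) 1.415e+23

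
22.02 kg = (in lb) 48.55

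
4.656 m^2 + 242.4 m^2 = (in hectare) 0.02471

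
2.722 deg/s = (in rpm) 0.4537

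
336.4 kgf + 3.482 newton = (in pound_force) 742.4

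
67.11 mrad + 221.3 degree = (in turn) 0.6254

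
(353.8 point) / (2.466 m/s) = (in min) 0.0008436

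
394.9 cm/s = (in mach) 0.0116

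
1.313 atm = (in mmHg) 997.9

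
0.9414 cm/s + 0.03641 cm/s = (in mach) 2.872e-05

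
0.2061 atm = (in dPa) 2.088e+05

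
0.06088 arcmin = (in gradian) 0.001127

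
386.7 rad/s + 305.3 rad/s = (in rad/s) 692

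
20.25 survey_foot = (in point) 1.75e+04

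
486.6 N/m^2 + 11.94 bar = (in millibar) 1.194e+04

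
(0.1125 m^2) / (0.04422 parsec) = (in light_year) 8.715e-33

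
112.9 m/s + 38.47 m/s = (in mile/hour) 338.6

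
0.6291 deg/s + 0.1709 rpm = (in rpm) 0.2757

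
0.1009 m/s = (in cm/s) 10.09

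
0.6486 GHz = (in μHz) 6.486e+14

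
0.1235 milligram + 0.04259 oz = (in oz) 0.04259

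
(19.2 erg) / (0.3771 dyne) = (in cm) 50.91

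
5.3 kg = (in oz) 187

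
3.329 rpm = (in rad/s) 0.3486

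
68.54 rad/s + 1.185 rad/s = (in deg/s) 3995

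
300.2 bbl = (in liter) 4.773e+04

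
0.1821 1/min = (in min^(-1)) 0.1821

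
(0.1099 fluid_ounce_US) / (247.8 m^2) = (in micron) 0.01312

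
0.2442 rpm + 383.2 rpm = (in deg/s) 2301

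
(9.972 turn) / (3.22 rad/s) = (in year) 6.17e-07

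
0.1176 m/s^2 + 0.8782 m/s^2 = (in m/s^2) 0.9958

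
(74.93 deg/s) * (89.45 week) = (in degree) 4.054e+09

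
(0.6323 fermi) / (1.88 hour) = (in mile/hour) 2.09e-19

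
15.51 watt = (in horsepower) 0.0208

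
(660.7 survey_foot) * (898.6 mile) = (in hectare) 2.912e+04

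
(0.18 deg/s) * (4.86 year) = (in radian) 4.815e+05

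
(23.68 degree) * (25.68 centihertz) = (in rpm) 1.014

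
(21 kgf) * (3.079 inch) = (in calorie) 3.849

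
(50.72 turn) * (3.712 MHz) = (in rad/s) 1.183e+09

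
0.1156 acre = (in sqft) 5036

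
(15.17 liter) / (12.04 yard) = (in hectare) 1.378e-07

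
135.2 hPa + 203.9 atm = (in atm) 204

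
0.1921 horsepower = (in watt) 143.2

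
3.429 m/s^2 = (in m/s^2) 3.429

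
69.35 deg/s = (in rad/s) 1.21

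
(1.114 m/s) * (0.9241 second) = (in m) 1.029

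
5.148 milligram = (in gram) 0.005148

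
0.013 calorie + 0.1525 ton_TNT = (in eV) 3.982e+27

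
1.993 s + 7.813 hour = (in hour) 7.814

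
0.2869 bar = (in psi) 4.161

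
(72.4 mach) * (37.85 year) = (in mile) 1.828e+10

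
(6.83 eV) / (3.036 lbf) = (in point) 2.297e-16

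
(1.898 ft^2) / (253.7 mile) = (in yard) 4.723e-07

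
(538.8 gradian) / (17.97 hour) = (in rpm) 0.001249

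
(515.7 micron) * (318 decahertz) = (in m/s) 1.64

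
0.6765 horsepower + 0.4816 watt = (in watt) 504.9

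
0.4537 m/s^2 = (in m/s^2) 0.4537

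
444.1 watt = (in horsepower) 0.5955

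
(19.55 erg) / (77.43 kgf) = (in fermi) 2.575e+06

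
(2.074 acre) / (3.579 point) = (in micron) 6.648e+12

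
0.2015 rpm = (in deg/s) 1.209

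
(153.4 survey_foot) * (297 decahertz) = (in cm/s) 1.389e+07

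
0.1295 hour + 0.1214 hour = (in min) 15.05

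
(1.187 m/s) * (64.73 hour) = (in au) 1.849e-06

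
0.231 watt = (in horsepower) 0.0003098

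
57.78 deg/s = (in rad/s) 1.008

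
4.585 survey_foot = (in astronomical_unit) 9.342e-12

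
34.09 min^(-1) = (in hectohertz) 0.005682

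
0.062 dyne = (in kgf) 6.322e-08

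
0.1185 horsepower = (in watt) 88.37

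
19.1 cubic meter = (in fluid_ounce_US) 6.458e+05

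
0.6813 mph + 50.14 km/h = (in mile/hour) 31.84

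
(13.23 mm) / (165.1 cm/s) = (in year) 2.541e-10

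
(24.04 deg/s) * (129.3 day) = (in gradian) 2.984e+08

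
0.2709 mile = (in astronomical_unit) 2.914e-09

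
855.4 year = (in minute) 4.496e+08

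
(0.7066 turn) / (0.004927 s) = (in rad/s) 901.1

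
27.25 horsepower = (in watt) 2.032e+04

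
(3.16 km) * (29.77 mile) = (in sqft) 1.63e+09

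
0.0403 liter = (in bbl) 0.0002535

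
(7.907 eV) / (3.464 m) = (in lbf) 8.222e-20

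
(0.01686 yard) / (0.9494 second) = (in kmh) 0.05846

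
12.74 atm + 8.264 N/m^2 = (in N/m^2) 1.291e+06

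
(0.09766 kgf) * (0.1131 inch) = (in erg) 2.751e+04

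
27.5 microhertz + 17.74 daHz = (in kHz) 0.1774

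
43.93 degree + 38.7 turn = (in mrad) 2.439e+05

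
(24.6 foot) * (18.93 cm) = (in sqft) 15.28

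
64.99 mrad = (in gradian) 4.137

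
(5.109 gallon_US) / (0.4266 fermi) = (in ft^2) 4.88e+14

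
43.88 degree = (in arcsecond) 1.58e+05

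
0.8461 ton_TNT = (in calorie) 8.461e+08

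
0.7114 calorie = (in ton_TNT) 7.114e-10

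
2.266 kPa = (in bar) 0.02266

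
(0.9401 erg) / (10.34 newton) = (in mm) 9.092e-06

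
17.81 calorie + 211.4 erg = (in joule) 74.52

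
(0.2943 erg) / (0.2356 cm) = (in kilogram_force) 1.274e-06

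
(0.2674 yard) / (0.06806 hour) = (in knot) 0.00194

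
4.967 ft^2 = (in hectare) 4.614e-05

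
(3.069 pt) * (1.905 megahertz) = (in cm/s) 2.062e+05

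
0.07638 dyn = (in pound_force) 1.717e-07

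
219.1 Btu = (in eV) 1.443e+24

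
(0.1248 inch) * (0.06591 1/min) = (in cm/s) 0.0003482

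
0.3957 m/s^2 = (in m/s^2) 0.3957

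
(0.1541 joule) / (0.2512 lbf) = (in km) 0.0001379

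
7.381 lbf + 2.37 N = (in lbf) 7.914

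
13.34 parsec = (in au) 2.752e+06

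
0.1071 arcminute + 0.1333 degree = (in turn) 0.0003752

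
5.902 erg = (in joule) 5.902e-07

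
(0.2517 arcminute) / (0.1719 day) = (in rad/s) 4.93e-09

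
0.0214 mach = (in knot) 14.16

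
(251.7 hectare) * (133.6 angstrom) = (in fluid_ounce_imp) 1184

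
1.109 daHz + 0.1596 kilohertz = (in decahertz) 17.07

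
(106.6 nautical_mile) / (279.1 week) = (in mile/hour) 0.002616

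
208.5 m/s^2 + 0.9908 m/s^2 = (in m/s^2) 209.5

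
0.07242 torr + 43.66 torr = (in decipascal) 5.831e+04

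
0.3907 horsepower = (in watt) 291.3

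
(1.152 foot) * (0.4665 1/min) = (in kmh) 0.009828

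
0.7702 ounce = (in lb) 0.04814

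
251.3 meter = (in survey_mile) 0.1562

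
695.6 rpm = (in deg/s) 4174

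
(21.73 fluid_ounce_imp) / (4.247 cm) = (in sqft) 0.1565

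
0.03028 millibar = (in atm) 2.988e-05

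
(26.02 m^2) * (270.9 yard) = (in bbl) 4.054e+04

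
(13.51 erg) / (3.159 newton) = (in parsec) 1.386e-23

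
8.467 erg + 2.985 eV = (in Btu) 8.025e-10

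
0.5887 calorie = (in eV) 1.537e+19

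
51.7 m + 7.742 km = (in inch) 3.068e+05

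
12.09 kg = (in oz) 426.5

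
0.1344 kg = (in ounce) 4.741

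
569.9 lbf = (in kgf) 258.5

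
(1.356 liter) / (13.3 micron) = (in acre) 0.02519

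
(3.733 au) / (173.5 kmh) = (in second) 1.159e+10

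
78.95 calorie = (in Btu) 0.3131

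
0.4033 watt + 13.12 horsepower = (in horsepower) 13.12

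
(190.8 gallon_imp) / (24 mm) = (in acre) 0.008931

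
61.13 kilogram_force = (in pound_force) 134.8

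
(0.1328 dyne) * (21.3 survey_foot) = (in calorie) 2.061e-06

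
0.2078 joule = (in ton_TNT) 4.967e-11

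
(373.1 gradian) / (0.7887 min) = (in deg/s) 7.096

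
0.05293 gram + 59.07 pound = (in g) 2.679e+04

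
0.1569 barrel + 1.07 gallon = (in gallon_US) 7.66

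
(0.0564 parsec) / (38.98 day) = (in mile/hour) 1.156e+09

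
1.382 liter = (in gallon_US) 0.3651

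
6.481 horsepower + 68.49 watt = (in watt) 4901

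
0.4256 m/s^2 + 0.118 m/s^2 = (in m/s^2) 0.5436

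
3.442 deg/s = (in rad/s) 0.06007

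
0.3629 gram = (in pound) 0.0008001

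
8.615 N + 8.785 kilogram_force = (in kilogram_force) 9.663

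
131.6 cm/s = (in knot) 2.558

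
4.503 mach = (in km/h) 5520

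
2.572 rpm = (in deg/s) 15.43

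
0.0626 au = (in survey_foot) 3.072e+10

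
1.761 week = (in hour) 295.8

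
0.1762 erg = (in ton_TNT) 4.211e-18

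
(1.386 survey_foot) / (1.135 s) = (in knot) 0.7235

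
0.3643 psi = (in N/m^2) 2512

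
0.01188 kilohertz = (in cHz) 1188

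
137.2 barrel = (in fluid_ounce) 7.376e+05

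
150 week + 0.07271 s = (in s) 9.072e+07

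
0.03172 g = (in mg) 31.72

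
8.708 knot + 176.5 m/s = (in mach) 0.5315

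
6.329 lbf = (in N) 28.15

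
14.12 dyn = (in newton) 0.0001412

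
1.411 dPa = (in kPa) 0.0001411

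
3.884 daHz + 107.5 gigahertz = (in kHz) 1.075e+08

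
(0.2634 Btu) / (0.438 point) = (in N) 1.799e+06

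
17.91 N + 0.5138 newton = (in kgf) 1.879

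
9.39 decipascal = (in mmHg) 0.007043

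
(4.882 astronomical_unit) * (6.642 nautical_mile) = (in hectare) 8.984e+11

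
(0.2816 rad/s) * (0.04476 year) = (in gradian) 2.531e+07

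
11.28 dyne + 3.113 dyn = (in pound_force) 3.236e-05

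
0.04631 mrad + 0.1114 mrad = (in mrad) 0.1577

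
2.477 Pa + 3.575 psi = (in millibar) 246.5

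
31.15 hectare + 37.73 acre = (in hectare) 46.42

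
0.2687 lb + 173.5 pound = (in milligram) 7.882e+07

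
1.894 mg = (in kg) 1.894e-06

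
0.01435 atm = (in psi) 0.2109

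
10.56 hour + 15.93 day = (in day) 16.37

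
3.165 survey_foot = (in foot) 3.165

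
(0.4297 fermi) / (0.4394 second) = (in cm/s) 9.779e-14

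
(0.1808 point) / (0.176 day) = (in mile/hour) 9.383e-09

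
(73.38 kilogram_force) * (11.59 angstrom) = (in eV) 5.206e+12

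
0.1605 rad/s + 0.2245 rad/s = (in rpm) 3.676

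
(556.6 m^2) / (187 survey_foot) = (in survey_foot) 32.04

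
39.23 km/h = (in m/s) 10.9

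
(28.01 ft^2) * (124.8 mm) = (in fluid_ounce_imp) 1.143e+04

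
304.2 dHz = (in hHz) 0.3042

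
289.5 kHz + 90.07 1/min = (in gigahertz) 0.0002895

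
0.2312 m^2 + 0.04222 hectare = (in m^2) 422.4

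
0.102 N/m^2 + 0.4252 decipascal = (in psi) 2.096e-05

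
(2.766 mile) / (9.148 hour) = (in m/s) 0.1352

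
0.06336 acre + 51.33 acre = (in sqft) 2.239e+06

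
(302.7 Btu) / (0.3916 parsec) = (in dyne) 2.643e-06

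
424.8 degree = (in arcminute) 2.549e+04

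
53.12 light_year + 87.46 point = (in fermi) 5.026e+32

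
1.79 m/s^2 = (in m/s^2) 1.79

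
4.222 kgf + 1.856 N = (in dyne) 4.326e+06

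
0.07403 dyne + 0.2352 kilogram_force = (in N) 2.307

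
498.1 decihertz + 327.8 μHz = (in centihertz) 4981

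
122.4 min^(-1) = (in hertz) 2.04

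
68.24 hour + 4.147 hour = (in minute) 4343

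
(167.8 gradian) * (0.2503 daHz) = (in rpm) 63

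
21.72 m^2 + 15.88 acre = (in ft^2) 6.92e+05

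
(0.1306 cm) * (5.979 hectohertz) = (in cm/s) 78.09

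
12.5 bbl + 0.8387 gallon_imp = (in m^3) 1.991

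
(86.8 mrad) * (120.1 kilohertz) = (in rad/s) 1.042e+04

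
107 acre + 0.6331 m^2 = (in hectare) 43.3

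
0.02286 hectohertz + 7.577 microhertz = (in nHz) 2.286e+09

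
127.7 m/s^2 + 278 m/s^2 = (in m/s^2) 405.7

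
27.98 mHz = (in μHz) 2.798e+04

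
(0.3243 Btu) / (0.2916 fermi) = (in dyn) 1.173e+23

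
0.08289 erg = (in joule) 8.289e-09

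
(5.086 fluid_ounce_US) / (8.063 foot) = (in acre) 1.512e-08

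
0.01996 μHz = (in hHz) 1.996e-10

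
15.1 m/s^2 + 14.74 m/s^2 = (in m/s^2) 29.84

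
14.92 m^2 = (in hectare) 0.001492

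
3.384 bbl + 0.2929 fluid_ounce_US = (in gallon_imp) 118.3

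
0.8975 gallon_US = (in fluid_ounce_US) 114.9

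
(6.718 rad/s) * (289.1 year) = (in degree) 3.509e+12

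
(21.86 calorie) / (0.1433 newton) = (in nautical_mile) 0.3446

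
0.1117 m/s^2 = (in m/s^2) 0.1117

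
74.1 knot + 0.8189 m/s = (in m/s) 38.94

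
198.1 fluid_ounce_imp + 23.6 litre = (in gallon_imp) 6.429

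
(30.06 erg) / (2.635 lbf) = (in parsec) 8.311e-24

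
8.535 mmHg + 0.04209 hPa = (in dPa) 1.142e+04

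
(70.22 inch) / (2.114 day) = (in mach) 2.868e-08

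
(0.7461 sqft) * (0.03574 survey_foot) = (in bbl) 0.004749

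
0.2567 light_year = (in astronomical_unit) 1.623e+04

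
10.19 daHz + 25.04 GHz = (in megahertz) 2.504e+04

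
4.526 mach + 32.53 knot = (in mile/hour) 3485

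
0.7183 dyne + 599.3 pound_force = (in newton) 2666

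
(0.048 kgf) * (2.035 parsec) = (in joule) 2.956e+16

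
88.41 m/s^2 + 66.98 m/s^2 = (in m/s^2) 155.4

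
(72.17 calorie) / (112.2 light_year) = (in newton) 2.845e-16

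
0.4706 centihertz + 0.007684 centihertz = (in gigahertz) 4.783e-12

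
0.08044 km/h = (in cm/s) 2.234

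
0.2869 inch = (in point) 20.66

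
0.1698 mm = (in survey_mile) 1.055e-07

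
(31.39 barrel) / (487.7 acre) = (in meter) 2.529e-06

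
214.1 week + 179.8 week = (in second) 2.382e+08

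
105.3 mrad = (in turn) 0.01676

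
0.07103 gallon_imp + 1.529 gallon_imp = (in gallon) 1.922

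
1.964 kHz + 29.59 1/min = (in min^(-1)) 1.179e+05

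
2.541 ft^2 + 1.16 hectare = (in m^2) 1.16e+04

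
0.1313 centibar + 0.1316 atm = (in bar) 0.1347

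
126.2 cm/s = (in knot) 2.453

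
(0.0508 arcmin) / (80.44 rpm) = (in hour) 4.873e-10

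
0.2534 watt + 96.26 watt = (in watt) 96.51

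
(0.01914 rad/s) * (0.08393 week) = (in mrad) 9.716e+05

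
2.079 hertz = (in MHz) 2.079e-06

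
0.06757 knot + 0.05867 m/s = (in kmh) 0.3364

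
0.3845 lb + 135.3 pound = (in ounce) 2171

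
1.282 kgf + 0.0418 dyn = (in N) 12.57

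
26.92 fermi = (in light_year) 2.845e-30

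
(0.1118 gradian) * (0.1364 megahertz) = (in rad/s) 239.5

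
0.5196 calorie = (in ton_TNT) 5.196e-10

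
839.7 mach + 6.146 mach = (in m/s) 2.88e+05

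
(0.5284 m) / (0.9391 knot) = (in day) 1.266e-05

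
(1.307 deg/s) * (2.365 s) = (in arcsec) 1.113e+04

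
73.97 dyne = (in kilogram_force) 7.543e-05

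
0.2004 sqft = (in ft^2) 0.2004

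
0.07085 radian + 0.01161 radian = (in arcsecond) 1.701e+04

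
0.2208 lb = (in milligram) 1.002e+05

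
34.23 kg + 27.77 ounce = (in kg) 35.02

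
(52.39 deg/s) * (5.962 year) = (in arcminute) 5.91e+11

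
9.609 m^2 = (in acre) 0.002374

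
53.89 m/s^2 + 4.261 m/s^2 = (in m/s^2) 58.15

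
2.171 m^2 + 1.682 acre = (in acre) 1.683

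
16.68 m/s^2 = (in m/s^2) 16.68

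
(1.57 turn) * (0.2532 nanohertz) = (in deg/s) 1.431e-07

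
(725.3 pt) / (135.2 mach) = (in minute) 9.263e-08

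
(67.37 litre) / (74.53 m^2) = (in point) 2.562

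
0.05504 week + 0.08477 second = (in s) 3.329e+04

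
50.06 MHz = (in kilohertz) 5.006e+04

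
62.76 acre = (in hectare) 25.4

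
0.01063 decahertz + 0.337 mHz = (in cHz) 10.66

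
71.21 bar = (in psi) 1033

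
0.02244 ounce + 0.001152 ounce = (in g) 0.6688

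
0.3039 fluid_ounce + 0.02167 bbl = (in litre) 3.454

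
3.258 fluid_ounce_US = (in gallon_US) 0.02545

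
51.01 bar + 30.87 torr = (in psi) 740.4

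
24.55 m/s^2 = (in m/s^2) 24.55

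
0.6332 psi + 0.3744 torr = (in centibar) 4.416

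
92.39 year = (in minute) 4.856e+07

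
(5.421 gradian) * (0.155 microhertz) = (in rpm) 1.26e-07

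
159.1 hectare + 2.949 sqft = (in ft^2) 1.713e+07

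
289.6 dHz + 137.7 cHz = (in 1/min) 1820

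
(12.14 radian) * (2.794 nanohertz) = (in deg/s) 1.943e-06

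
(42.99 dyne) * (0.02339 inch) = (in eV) 1.594e+12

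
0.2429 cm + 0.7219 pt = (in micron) 2684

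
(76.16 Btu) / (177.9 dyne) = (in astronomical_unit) 0.0003019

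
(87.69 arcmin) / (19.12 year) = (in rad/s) 4.23e-11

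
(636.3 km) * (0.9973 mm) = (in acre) 0.1568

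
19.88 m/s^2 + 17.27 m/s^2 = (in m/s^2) 37.15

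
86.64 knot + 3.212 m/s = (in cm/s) 4778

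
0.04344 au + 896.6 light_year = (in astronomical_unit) 5.67e+07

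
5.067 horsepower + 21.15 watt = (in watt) 3800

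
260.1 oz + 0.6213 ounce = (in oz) 260.7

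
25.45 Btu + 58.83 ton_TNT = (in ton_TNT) 58.83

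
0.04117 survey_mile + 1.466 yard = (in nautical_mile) 0.0365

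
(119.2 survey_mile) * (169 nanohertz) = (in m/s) 0.03242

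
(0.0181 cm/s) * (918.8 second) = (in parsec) 5.39e-18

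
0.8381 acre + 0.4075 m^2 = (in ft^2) 3.651e+04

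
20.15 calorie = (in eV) 5.262e+20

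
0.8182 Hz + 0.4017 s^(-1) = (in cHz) 122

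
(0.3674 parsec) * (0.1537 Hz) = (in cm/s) 1.742e+17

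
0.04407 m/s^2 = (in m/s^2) 0.04407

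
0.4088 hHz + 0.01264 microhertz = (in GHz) 4.088e-08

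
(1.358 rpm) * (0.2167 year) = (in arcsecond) 2.005e+11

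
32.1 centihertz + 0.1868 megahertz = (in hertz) 1.868e+05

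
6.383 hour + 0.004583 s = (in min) 383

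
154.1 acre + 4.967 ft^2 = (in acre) 154.1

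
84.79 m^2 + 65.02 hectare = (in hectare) 65.03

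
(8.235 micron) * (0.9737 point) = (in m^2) 2.829e-09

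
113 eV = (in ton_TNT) 4.327e-27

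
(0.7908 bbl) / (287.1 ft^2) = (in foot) 0.01547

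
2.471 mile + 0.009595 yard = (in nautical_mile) 2.147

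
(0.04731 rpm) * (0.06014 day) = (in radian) 25.74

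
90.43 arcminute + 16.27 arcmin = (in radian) 0.03104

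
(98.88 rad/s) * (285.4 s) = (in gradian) 1.797e+06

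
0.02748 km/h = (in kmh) 0.02748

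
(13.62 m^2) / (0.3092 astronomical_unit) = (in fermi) 2.945e+05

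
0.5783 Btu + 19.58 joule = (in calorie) 150.5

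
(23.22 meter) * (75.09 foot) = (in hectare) 0.05314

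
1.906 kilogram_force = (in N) 18.69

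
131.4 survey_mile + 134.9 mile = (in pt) 1.215e+09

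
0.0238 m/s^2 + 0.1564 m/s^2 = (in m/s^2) 0.1802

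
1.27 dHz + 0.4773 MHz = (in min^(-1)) 2.864e+07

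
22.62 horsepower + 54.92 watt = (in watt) 1.692e+04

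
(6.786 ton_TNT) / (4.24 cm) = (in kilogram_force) 6.828e+10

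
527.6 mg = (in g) 0.5276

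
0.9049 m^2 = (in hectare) 9.049e-05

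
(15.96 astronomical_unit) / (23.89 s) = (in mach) 2.935e+08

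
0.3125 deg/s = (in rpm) 0.05208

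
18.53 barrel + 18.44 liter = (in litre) 2964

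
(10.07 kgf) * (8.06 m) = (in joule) 795.9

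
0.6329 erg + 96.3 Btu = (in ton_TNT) 2.428e-05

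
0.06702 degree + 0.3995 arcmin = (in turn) 0.0002047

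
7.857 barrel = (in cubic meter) 1.249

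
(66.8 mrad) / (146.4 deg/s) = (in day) 3.026e-07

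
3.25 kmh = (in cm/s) 90.28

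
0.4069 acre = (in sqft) 1.772e+04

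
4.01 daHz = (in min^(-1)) 2406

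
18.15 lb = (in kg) 8.233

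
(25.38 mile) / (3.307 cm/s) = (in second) 1.235e+06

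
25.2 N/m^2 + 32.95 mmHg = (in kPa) 4.418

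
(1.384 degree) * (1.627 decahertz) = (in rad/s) 0.393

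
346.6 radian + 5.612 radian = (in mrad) 3.522e+05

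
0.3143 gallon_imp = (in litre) 1.429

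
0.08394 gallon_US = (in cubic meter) 0.0003177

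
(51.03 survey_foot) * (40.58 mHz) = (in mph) 1.412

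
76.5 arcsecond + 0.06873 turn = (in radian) 0.4322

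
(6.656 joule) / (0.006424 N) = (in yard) 1133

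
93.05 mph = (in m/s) 41.6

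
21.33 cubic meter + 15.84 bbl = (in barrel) 150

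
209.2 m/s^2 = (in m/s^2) 209.2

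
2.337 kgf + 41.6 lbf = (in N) 208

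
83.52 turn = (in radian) 524.8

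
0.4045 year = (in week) 21.09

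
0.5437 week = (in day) 3.806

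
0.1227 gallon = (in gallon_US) 0.1227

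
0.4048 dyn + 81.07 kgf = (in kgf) 81.07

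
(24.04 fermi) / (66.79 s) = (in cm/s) 3.599e-14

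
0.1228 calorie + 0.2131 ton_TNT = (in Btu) 8.451e+05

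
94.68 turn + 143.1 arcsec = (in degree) 3.408e+04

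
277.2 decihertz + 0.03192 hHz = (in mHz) 3.091e+04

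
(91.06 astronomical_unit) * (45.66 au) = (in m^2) 9.305e+25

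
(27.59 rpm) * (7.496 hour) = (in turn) 1.241e+04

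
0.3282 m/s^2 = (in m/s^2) 0.3282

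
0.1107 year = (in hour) 969.7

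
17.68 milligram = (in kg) 1.768e-05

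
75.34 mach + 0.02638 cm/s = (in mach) 75.34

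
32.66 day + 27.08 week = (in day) 222.2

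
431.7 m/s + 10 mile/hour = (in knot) 847.8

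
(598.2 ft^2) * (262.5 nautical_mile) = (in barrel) 1.699e+08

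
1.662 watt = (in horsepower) 0.002229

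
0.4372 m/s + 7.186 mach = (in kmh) 8810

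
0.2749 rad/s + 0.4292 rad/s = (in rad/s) 0.7041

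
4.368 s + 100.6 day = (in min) 1.449e+05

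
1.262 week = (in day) 8.834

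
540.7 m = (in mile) 0.336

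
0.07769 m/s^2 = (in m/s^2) 0.07769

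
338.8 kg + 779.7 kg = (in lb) 2466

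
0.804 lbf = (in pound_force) 0.804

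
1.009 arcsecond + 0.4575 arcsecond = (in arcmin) 0.02444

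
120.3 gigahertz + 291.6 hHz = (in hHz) 1.203e+09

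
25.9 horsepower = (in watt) 1.931e+04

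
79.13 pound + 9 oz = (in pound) 79.69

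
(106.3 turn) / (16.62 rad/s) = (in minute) 0.6698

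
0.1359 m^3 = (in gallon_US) 35.9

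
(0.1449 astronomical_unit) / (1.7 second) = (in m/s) 1.275e+10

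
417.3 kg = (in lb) 920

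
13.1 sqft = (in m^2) 1.217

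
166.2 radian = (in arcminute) 5.714e+05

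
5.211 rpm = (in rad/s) 0.5457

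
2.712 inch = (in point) 195.3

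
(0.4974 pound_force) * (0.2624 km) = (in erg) 5.806e+09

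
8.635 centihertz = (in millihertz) 86.35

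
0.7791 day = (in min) 1122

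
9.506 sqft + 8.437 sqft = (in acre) 0.0004119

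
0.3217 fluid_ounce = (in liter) 0.009514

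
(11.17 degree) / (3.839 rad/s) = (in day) 5.878e-07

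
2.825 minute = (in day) 0.001962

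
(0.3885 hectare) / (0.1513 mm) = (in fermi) 2.568e+22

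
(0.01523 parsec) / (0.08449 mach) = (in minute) 2.723e+11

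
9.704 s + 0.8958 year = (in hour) 7847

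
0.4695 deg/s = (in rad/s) 0.008194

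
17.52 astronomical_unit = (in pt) 7.429e+15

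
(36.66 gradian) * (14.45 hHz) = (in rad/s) 832.1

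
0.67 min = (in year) 1.275e-06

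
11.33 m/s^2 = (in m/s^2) 11.33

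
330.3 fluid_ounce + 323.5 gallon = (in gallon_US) 326.1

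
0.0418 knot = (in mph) 0.0481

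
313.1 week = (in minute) 3.156e+06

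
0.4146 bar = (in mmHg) 311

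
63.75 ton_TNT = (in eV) 1.665e+30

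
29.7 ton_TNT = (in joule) 1.243e+11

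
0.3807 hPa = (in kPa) 0.03807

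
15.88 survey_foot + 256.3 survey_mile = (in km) 412.5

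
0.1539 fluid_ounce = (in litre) 0.004551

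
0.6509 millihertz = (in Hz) 0.0006509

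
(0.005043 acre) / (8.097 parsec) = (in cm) 8.168e-15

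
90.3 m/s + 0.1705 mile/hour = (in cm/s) 9038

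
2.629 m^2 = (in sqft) 28.3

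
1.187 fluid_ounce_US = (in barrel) 0.0002208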